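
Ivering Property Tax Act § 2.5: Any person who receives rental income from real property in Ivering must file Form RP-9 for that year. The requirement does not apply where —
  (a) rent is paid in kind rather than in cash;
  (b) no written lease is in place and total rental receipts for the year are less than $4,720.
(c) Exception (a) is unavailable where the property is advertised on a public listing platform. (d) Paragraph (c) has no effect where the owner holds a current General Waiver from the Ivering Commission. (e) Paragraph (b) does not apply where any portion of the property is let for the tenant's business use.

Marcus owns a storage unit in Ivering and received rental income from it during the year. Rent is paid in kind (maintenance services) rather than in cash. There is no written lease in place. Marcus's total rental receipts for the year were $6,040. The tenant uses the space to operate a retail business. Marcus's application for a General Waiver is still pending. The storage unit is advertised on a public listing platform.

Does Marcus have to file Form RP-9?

Yes — Marcus must file Form RP-9.

Exception (a) is satisfied on its face — rent is paid in kind. But: (c) operates against (a): the property is publicly advertised. (d) is not engaged (the General Waiver is not current), so (c) stands. So (a) is unavailable.
Exception (b) does not apply: total rental receipts for the year are $6,040, not less than $4,720.
No exception is made out. Marcus falls within the general rule.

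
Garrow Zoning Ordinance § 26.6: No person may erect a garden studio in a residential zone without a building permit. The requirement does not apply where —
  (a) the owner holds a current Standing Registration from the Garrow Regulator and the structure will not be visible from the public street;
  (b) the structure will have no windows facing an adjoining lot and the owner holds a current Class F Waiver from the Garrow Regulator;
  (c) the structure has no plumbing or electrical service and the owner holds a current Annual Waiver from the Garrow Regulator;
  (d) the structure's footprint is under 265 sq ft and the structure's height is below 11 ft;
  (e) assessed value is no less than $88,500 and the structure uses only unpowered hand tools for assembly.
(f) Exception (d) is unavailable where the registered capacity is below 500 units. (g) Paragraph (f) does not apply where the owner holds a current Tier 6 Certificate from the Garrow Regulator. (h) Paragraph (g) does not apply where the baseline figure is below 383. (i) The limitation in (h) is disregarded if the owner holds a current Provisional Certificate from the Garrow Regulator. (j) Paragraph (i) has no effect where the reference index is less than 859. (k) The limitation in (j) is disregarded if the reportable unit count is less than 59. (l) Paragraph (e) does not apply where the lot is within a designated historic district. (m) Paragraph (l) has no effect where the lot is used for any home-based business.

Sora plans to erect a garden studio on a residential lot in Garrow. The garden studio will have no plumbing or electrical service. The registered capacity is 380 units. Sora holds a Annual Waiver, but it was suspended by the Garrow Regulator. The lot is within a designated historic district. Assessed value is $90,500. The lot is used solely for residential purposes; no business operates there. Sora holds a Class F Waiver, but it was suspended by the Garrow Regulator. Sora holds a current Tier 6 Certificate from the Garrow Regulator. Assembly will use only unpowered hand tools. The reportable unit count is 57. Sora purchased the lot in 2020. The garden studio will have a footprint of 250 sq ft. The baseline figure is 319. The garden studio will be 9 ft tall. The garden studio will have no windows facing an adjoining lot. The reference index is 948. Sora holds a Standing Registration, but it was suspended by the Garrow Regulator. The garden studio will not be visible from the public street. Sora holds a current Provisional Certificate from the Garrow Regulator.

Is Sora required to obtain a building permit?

No — exception (d) applies; Sora does not need a building permit.

Exception (a) requires that the owner holds a current Standing Registration from the Garrow Regulator; but the Standing Registration is not current, so (a) is unavailable.
Exception (b) does not apply: there is no Class F Waiver in force.
Exception (c) requires that the owner holds a current Annual Waiver from the Garrow Regulator; but the Annual Waiver is not current, so (c) is unavailable.
Exception (d)'s conditions are all satisfied: the structure's footprint is 250 sq ft, under the 265 sq ft limit; the structure's height is 9 ft, below the 11 ft limit. Applying paragraphs (f)–(k): (f) is engaged (the registered capacity is 380 units, below the 500 units limit), but is set aside by (g): (g) operates against (f): a current Tier 6 Certificate is held. (h) would limit (g) — the baseline figure is 319, below the 383 limit — but (i) sets (h) aside: (i) operates against (h): a current Provisional Certificate is held. (j) is not triggered (the reference index is 948, not less than 859), so (i) stands. (d) remains available.
Exception (e) is satisfied on its face — assessed value is $90,500, meeting the $88,500 threshold; assembly uses only hand tools. However, paragraphs (l)–(m) must be considered: (l) is engaged — the lot is in a historic district. (m), which would lift (l), is inapplicable — the lot is solely residential. (e) is therefore removed.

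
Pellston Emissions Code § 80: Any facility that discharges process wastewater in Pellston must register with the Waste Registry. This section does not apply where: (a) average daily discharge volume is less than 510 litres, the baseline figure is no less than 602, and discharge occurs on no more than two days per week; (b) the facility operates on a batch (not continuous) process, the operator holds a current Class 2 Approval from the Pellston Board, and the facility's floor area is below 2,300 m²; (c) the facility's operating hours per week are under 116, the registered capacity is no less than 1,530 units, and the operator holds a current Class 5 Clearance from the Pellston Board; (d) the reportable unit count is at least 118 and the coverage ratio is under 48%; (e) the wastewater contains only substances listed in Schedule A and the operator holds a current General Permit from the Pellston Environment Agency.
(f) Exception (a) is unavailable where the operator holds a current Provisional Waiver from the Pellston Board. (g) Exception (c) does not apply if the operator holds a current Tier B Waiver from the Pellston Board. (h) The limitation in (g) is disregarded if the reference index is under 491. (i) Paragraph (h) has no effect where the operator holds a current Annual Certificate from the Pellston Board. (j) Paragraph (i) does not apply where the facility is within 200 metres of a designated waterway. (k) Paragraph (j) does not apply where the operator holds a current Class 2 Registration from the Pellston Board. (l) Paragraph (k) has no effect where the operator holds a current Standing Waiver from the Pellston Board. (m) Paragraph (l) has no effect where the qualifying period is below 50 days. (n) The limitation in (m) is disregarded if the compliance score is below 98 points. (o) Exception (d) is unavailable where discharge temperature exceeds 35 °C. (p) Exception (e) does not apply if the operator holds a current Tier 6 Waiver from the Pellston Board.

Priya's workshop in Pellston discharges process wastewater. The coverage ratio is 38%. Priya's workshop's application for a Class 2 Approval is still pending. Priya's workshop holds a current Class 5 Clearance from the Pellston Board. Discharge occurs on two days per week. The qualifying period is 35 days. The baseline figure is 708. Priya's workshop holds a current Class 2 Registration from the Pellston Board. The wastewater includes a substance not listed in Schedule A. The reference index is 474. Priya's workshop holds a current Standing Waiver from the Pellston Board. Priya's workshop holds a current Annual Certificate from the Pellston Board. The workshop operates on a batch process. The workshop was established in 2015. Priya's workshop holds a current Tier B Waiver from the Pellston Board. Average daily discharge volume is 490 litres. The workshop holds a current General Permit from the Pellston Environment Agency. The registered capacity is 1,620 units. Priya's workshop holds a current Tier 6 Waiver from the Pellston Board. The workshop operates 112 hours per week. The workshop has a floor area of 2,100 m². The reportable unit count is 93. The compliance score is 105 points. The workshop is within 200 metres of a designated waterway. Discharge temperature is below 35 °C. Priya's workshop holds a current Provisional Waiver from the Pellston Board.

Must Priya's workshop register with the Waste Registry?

Yes — Priya's workshop must register with the Waste Registry.

Exception (a)'s conditions are all satisfied: average daily discharge volume is 490 litres, less than the 510 litres limit; the baseline figure is 708, meeting the 602 threshold; discharge occurs on no more than two days per week. But applying paragraph (f): (f) operates against (a): a current Provisional Waiver is held. (a) is therefore removed.
Exception (b) fails — there is no Class 2 Approval in force.
Exception (c)'s conditions are all satisfied: the facility's operating hours per week are 112, under the 116 limit; the registered capacity is 1,620 units, meeting the 1,530 units threshold; a current Class 5 Clearance is held. But applying paragraphs (g)–(n): (g) is engaged — a current Tier B Waiver is held. (h) would limit (g) — the reference index is 474, under the 491 limit — but (i) sets (h) aside: (i) operates against (h): a current Annual Certificate is held. (j) is triggered (the workshop is within 200 m of a designated waterway), but is overridden by (k): (k) operates against (j): a current Class 2 Registration is held. (l) would limit (k) — a current Standing Waiver is held — but (m) sets (l) aside: (m) operates against (l): the qualifying period is 35 days, below the 50 days limit. (n), which would lift (m), is not triggered — the compliance score is 105 points, not below 98 points. (c) is therefore removed.
Exception (d) fails — the reportable unit count is 93, short of 118.
Exception (e) fails — the wastewater includes a non-Schedule-A substance.
No exception displaces § 80.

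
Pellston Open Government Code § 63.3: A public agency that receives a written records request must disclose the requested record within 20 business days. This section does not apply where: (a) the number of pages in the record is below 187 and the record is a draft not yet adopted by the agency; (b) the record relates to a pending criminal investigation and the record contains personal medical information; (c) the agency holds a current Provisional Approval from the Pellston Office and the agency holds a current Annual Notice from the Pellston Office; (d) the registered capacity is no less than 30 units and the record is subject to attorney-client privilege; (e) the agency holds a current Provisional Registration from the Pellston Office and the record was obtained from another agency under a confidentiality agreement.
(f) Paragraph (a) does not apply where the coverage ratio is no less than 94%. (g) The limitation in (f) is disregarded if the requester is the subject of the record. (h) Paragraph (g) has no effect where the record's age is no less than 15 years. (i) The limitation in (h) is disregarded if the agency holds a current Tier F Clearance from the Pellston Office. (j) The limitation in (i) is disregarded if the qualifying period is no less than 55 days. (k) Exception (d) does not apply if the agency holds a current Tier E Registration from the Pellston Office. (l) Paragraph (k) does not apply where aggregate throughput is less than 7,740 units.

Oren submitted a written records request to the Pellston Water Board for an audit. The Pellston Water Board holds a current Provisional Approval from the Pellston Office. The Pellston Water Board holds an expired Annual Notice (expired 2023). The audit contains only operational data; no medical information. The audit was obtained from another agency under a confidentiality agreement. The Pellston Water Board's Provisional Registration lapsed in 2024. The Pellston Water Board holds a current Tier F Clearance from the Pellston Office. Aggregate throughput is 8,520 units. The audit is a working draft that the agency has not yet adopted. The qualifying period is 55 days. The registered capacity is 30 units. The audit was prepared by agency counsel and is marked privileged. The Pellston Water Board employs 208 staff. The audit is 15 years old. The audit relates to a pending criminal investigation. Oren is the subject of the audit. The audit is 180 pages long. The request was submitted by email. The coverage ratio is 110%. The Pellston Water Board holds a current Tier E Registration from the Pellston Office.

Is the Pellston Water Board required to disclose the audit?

Exception (a) is satisfied on its face — the number of pages in the record is 180, below the 187 limit; the audit is an unadopted draft. However, paragraphs (f)–(j) must be considered: (f) is engaged — the coverage ratio is 110%, meeting the 94% threshold. (g) operates (Oren is the subject of the audit), but is set aside by (h): (h) operates against (g): the record's age is 15 years, meeting the 15 years threshold. (i) would limit (h) — a current Tier F Clearance is held — but (j) sets (i) aside: (j) operates against (i): the qualifying period is 55 days, meeting the 55 days threshold. (a) is therefore removed.
Exception (b) fails — the audit contains only operational data.
Exception (c) requires that the agency holds a current Annual Notice from the Pellston Office; but the Annual Notice is not current, so (c) is unavailable.
All of (d)'s requirements are met (the registered capacity is 30 units, meeting the 30 units threshold; the audit is privileged). Turning to paragraphs (k)–(l): (k) is triggered — a current Tier E Registration is held. (l) does not operate here (aggregate throughput is 8,520 units, not less than 7,740 units), so (k) stands. (d) is therefore removed.
Exception (e) fails — the Provisional Registration is not current.
None of the exceptions is available; § 63.3 applies in full.

Yes — the Pellston Water Board must disclose the audit.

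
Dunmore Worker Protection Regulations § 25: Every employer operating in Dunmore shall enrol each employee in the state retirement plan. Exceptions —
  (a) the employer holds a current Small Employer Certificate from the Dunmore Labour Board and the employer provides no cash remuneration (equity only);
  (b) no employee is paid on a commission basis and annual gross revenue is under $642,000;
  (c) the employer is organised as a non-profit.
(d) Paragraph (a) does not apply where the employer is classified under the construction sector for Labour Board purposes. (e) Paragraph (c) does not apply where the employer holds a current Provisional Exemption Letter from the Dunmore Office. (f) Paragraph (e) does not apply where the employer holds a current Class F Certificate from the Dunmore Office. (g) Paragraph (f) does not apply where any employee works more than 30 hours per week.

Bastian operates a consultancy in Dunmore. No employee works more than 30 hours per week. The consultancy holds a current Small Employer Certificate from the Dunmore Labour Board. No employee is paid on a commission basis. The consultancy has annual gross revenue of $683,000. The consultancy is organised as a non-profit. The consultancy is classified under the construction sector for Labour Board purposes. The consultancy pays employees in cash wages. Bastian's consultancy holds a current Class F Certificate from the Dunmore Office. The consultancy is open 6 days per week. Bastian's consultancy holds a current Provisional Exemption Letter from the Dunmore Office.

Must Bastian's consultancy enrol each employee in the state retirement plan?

No — exception (c) applies; Bastian's consultancy is not required to enrol each employee in the state retirement plan.

Exception (a) fails — employees are paid cash wages.
Exception (b) requires that annual gross revenue is under $642,000; but annual gross revenue is $683,000, not under $642,000, so (b) is unavailable.
All of (c)'s requirements are met (the employer is a non-profit). Under paragraphs (e)–(g): (e) is engaged (a current Provisional Exemption Letter is held), but is set aside by (f): (f) is triggered — a current Class F Certificate is held. (g), which would lift (f), is not triggered — no employee exceeds 30 hours/week. (c) remains available.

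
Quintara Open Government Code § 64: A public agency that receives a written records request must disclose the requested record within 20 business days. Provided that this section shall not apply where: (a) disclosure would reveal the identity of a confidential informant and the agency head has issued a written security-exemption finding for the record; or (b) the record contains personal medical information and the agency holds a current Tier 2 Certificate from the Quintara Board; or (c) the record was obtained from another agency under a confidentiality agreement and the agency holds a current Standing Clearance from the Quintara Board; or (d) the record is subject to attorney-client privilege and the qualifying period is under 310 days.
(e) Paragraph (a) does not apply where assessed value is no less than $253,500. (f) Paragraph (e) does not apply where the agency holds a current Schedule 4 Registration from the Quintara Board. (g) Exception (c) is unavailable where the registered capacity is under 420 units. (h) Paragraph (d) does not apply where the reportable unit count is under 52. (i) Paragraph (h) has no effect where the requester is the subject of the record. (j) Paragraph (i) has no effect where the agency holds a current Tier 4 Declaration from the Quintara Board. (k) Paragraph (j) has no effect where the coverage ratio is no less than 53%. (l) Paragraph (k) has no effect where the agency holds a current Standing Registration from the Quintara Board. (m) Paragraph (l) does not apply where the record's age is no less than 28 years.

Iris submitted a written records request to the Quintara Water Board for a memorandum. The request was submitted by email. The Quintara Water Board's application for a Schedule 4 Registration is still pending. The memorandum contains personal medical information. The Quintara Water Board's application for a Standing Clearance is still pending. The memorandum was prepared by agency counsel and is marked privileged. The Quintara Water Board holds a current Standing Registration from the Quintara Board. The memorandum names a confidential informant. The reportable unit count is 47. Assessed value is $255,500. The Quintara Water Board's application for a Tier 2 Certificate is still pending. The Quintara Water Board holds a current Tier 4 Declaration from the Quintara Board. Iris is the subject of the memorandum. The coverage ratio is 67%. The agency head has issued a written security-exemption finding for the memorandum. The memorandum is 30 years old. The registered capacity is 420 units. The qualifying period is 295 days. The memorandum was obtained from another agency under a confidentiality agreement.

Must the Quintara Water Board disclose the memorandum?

No — exception (d) applies; the Quintara Water Board is not required to disclose the memorandum.

Exception (a)'s conditions are all satisfied: the memorandum names a confidential informant; a written security-exemption finding has been issued. However, paragraphs (e)–(f) must be considered: (e) is engaged — assessed value is $255,500, meeting the $253,500 threshold. (f), which would lift (e), is not triggered — no current Schedule 4 Registration is held. Exception (a) does not apply.
Exception (b) requires that the agency holds a current Tier 2 Certificate from the Quintara Board; but there is no Tier 2 Certificate in force, so (b) is unavailable.
Exception (c) does not apply: no current Standing Clearance is held.
All of (d)'s requirements are met (the memorandum is privileged; the qualifying period is 295 days, under the 310 days limit). As to paragraphs (h)–(m): (h) would limit (d) — the reportable unit count is 47, under the 52 limit — but (i) sets (h) aside: (i) is engaged — Iris is the subject of the memorandum. (j) is triggered (a current Tier 4 Declaration is held), but is itself disapplied by (k): (k) applies — the coverage ratio is 67%, meeting the 53% threshold. (l) would limit (k) — a current Standing Registration is held — but (m) sets (l) aside: (m) operates against (l): the record's age is 30 years, meeting the 28 years threshold. Exception (d) stands.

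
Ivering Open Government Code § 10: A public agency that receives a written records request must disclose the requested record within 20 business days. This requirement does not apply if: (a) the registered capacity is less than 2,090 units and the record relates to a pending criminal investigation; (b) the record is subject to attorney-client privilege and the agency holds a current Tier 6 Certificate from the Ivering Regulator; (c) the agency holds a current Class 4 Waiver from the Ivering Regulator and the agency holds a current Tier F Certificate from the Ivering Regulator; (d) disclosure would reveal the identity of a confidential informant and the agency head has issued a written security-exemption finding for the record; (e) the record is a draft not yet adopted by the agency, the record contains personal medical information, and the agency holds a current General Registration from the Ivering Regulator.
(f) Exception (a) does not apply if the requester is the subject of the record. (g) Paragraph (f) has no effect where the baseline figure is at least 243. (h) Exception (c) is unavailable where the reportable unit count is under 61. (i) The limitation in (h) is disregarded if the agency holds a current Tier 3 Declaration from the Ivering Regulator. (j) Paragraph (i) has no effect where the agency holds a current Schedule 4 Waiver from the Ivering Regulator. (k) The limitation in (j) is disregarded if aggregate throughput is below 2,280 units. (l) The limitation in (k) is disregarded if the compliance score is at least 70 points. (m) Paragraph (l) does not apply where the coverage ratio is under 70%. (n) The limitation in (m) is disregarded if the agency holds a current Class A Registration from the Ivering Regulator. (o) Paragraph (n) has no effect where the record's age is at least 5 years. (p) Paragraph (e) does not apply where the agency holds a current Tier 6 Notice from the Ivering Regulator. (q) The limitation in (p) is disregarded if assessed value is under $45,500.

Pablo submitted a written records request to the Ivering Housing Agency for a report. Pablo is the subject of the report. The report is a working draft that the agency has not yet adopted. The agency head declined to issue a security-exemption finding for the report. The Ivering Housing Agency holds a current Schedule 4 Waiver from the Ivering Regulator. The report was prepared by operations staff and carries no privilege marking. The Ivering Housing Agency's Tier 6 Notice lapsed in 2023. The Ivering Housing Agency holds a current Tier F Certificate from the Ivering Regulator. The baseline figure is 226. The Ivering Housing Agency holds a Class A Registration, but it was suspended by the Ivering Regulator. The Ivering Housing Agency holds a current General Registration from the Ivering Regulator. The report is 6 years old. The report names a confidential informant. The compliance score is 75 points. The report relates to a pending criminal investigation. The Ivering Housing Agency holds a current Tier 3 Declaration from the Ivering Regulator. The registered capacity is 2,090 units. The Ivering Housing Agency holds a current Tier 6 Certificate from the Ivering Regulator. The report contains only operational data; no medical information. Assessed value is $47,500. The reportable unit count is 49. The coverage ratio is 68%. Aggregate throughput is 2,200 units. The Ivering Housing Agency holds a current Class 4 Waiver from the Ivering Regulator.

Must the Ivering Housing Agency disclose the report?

No — exception (c) applies; the Ivering Housing Agency is not required to disclose the report.

Exception (a) does not apply: the registered capacity is 2,090 units, not less than 2,090 units.
Exception (b) requires that the record is subject to attorney-client privilege; but the report carries no privilege marking, so (b) is unavailable.
Exception (c) is satisfied on its face — a current Class 4 Waiver is held; a current Tier F Certificate is held. As to paragraphs (h)–(o): (h) would limit (c) — the reportable unit count is 49, under the 61 limit — but (i) sets (h) aside: (i) operates against (h): a current Tier 3 Declaration is held. (j) operates (a current Schedule 4 Waiver is held), but is set aside by (k): (k) operates — aggregate throughput is 2,200 units, below the 2,280 units limit. (l) would limit (k) — the compliance score is 75 points, meeting the 70 points threshold — but (m) sets (l) aside: (m) is engaged — the coverage ratio is 68%, under the 70% limit. (n), which would lift (m), is not triggered — the Class A Registration is not current. (c) remains available.
Exception (d) fails — the agency head declined to issue a security-exemption finding.
Exception (e) does not apply: the report contains only operational data.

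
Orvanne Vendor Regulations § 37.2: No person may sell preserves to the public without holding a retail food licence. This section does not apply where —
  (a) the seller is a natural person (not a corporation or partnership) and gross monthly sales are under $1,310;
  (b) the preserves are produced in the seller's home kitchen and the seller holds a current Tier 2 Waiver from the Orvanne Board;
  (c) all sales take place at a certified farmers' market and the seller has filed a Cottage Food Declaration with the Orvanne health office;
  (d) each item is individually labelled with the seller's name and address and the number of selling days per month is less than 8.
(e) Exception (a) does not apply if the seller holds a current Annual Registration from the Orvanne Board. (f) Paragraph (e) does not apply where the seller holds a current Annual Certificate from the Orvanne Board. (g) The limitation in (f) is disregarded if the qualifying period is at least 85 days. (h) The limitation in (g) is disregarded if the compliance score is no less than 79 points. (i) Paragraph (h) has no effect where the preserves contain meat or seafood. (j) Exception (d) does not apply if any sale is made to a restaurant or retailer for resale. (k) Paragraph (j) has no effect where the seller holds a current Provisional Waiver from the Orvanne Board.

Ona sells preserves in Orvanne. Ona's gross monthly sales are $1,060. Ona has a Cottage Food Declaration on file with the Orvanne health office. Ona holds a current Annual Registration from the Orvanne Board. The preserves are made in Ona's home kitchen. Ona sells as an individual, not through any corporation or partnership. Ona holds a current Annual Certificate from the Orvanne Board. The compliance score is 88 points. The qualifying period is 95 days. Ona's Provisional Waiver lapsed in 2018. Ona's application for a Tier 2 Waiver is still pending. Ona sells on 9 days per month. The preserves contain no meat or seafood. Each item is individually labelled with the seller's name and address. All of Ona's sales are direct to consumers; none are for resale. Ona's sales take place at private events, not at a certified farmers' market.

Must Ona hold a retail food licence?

No — exception (a) applies; Ona is not required to hold a retail food licence.

Exception (a) is satisfied on its face — the seller is a natural person; gross monthly sales are $1,060, under the $1,310 limit. Under paragraphs (e)–(i): (e) would limit (a) — a current Annual Registration is held — but (f) sets (e) aside: (f) operates against (e): a current Annual Certificate is held. (g) would limit (f) — the qualifying period is 95 days, meeting the 85 days threshold — but (h) sets (g) aside: (h) operates against (g): the compliance score is 88 points, meeting the 79 points threshold. (i) does not operate here (the preserves contain no meat or seafood), so (h) stands. Exception (a) stands.
Exception (b) requires that the seller holds a current Tier 2 Waiver from the Orvanne Board; but no current Tier 2 Waiver is held, so (b) is unavailable.
Exception (c) requires that all sales take place at a certified farmers' market; but sales are at private events, not a certified farmers' market, so (c) is unavailable.
Exception (d) fails — the number of selling days per month is 9, not less than 8.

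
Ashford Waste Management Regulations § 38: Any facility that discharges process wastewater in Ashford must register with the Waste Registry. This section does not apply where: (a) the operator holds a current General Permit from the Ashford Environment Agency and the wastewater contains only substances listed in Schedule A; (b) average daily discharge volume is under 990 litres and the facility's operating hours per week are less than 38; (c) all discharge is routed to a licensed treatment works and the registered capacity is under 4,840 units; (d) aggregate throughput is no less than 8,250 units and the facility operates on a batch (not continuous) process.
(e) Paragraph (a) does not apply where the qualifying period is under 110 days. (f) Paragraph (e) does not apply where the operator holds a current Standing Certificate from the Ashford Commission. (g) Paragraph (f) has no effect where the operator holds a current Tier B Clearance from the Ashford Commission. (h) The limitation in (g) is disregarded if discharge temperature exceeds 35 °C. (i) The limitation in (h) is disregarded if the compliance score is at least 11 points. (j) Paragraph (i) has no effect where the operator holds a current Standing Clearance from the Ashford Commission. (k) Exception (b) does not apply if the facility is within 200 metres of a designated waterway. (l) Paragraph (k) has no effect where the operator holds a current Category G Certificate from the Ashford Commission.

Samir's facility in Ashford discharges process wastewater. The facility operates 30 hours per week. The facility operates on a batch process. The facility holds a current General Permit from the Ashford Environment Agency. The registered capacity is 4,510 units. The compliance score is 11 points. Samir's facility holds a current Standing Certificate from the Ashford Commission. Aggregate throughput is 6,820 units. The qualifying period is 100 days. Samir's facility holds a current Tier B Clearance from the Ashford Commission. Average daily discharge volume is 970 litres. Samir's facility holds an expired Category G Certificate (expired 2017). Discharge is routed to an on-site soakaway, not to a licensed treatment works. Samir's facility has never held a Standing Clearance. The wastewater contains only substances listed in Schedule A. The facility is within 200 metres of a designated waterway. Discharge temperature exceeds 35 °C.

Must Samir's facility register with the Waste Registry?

Yes — Samir's facility must register with the Waste Registry.

Exception (a)'s conditions are all satisfied: a current General Permit is held; the wastewater is Schedule-A-only. Turning to paragraphs (e)–(j): (e) is engaged — the qualifying period is 100 days, under the 110 days limit. (f) would limit (e) — a current Standing Certificate is held — but (g) sets (f) aside: (g) operates against (f): a current Tier B Clearance is held. (h) is engaged (discharge temperature exceeds 35 °C), but is displaced by (i): (i) operates against (h): the compliance score is 11 points, meeting the 11 points threshold. (j) does not operate here (there is no Standing Clearance in force), so (i) stands. So (a) is unavailable.
Exception (b) is satisfied on its face — average daily discharge volume is 970 litres, under the 990 litres limit; the facility's operating hours per week are 30, less than the 38 limit. However, paragraphs (k)–(l) must be considered: (k) is triggered — the facility is within 200 m of a designated waterway. (l), which would lift (k), is not engaged — the Category G Certificate is not current. Exception (b) does not apply.
Exception (c) does not apply: discharge is not routed to a licensed treatment works.
Exception (d) requires that aggregate throughput is no less than 8,250 units; but aggregate throughput is 6,820 units, short of 8,250 units, so (d) is unavailable.
No exception displaces § 38.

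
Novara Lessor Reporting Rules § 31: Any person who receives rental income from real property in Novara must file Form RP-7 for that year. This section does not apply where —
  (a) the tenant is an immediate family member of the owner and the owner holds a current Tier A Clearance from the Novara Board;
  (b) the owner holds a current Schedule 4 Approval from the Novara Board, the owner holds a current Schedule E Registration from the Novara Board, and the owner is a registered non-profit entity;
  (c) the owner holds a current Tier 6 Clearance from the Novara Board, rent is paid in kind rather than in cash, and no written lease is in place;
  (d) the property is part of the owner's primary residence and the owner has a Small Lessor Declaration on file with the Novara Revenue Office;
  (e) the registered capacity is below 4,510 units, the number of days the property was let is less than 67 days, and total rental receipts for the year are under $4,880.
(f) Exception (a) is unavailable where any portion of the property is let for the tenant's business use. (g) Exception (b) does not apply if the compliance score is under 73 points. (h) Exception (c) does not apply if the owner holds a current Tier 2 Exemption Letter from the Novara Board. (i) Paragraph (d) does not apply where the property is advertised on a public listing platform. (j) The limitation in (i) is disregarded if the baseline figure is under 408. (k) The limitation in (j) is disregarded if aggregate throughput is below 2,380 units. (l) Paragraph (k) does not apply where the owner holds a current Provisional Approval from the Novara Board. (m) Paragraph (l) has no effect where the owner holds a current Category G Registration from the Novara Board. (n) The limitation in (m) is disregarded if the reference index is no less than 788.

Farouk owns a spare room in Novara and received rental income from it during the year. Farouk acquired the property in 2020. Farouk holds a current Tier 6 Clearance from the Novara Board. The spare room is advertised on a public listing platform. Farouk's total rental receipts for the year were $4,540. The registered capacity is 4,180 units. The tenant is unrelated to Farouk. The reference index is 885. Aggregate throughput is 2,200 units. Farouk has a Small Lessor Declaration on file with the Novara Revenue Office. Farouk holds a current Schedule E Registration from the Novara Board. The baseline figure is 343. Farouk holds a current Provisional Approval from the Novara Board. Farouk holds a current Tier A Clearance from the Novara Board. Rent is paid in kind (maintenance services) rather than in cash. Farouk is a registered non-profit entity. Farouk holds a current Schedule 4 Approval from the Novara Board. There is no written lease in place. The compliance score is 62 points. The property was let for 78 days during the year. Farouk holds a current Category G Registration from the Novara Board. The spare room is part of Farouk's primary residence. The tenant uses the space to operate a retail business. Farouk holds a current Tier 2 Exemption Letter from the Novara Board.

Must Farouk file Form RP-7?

No — exception (d) applies; Farouk is not required to file Form RP-7.

Exception (a) requires that the tenant is an immediate family member of the owner; but the tenant is unrelated to the owner, so (a) is unavailable.
Exception (b)'s conditions are all satisfied: a current Schedule 4 Approval is held; a current Schedule E Registration is held; Farouk is a registered non-profit. However, paragraph (g) must be considered: (g) operates against (b): the compliance score is 62 points, under the 73 points limit. Exception (b) does not apply.
All of (c)'s requirements are met (a current Tier 6 Clearance is held; rent is paid in kind; there is no written lease). Turning to paragraph (h): (h) operates against (c): a current Tier 2 Exemption Letter is held. So (c) is unavailable.
Exception (d): the spare room is part of the primary residence; a Small Lessor Declaration is on file — every condition holds. As to paragraphs (i)–(n): (i) would limit (d) — the property is publicly advertised — but (j) sets (i) aside: (j) is engaged — the baseline figure is 343, under the 408 limit. (k) would limit (j) — aggregate throughput is 2,200 units, below the 2,380 units limit — but (l) sets (k) aside: (l) operates against (k): a current Provisional Approval is held. (m) would limit (l) — a current Category G Registration is held — but (n) sets (m) aside: (n) operates against (m): the reference index is 885, meeting the 788 threshold. (d) remains available.
Exception (e) fails — the number of days the property was let is 78 days, not less than 67 days.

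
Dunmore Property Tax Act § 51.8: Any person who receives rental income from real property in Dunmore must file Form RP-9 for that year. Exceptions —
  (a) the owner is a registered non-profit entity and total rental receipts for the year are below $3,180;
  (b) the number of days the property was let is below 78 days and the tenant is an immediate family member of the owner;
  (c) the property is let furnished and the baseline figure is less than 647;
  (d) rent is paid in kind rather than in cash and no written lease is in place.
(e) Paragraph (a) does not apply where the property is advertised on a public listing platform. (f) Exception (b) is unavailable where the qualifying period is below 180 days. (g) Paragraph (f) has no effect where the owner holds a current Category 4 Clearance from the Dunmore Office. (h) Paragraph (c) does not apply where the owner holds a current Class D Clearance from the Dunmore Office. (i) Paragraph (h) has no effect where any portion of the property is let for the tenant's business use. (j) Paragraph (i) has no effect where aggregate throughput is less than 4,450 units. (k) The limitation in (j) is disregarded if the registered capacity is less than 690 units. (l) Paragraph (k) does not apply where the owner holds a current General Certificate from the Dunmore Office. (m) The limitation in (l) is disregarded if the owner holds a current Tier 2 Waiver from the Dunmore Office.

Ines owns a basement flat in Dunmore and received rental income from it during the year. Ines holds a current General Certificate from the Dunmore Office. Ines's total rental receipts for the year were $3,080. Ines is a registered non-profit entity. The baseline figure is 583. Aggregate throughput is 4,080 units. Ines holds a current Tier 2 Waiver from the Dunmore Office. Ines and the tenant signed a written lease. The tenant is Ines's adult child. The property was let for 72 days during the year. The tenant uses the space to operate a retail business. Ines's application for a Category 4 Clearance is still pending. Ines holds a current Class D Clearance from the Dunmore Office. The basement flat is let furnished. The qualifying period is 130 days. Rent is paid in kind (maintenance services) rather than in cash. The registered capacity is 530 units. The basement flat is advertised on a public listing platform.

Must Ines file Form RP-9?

No — exception (c) applies; Ines is not required to file Form RP-9.

Exception (a)'s conditions are all satisfied: Ines is a registered non-profit; total rental receipts for the year are $3,080, below the $3,180 limit. However, paragraph (e) must be considered: (e) operates against (a): the property is publicly advertised. Exception (a) does not apply.
Exception (b) is satisfied on its face — the number of days the property was let is 72 days, below the 78 days limit; the tenant is an immediate family member. However, paragraphs (f)–(g) must be considered: (f) operates against (b): the qualifying period is 130 days, below the 180 days limit. (g), which would lift (f), is not engaged — no current Category 4 Clearance is held. Exception (b) does not apply.
Exception (c)'s conditions are all satisfied: the property is let furnished; the baseline figure is 583, less than the 647 limit. Considering the limiting provisions: (h) is triggered (a current Class D Clearance is held), but is overridden by (i): (i) is engaged — the space is let for business use. (j) would limit (i) — aggregate throughput is 4,080 units, less than the 4,450 units limit — but (k) sets (j) aside: (k) applies — the registered capacity is 530 units, less than the 690 units limit. (l) would limit (k) — a current General Certificate is held — but (m) sets (l) aside: (m) operates against (l): a current Tier 2 Waiver is held. Exception (c) stands.
Exception (d) requires that no written lease is in place; but a written lease is in place, so (d) is unavailable.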